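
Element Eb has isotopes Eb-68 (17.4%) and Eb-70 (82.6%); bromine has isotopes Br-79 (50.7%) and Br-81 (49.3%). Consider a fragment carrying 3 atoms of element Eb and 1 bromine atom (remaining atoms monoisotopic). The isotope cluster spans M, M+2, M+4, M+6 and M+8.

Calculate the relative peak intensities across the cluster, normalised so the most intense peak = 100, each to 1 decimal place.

Element Eb pattern (n=3): 0.00526802 : 0.07502393 : 0.35614807 : 0.56355998
Bromine pattern (n=1): 0.5070 : 0.4930
Convolve the two distributions (both contribute in 2-u steps):
  M: 0.00526802×0.5070 = 0.002671
  M+2: 0.00526802×0.4930 + 0.07502393×0.5070 = 0.040634
  M+4: 0.07502393×0.4930 + 0.35614807×0.5070 = 0.217554
  M+6: 0.35614807×0.4930 + 0.56355998×0.5070 = 0.461306
  M+8: 0.56355998×0.4930 = 0.277835
Scale to base peak (0.461306) = 100: 0.6 : 8.8 : 47.2 : 100.0 : 60.2

0.6 : 8.8 : 47.2 : 100.0 : 60.2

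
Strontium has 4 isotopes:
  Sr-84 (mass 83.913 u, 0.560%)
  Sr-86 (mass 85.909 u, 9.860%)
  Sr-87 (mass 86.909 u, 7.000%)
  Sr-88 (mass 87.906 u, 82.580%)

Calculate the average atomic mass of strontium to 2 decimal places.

87.62 u

The abundance-weighted mean is 0.00560 × 83.913 + 0.09860 × 85.909 + 0.07000 × 86.909 + 0.82580 × 87.906
= 0.4699 + 8.4706 + 6.0836 + 72.5928 = 87.6169 u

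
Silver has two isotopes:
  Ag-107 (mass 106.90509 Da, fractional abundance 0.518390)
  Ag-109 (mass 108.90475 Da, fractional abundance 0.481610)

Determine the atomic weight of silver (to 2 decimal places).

107.87 Da

Ar = Σ fᵢ·mᵢ = 0.518390 × 106.90509 + 0.481610 × 108.90475
= 55.418530 + 52.449617 = 107.868147 Da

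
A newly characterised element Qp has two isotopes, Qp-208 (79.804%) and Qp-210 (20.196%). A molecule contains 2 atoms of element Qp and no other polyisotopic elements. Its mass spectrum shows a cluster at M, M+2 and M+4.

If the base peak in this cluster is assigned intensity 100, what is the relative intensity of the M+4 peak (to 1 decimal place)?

6.4

Binomial terms of (0.79804 + 0.20196)^2: M 0.6369, M+2 0.3223, M+4 0.0408 → M is the base peak.
P(M) = C(2,0) × 0.79804^2 × 0.20196^0 = 1 × 0.63686784 × 1.0000 = 0.636868 (base)
P(M+4) = C(2,2) × 0.79804^0 × 0.20196^2 = 1 × 1.0000 × 0.04078784 = 0.040788
Relative intensity = 0.040788 / 0.636868 × 100 = 6.4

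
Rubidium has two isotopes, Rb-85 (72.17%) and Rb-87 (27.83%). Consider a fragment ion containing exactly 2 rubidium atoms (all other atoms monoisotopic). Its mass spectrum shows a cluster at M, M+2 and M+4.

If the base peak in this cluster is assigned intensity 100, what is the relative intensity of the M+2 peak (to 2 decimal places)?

77.12

Term probabilities: M 0.5209, M+2 0.4017, M+4 0.0775. Base peak = M.
P(M) = C(2,0) × 0.7217^2 × 0.2783^0 = 1 × 0.52085089 × 1.0000 = 0.520851 (base)
P(M+2) = C(2,1) × 0.7217^1 × 0.2783^1 = 2 × 0.7217 × 0.2783 = 0.401698
Relative intensity = 0.401698 / 0.520851 × 100 = 77.12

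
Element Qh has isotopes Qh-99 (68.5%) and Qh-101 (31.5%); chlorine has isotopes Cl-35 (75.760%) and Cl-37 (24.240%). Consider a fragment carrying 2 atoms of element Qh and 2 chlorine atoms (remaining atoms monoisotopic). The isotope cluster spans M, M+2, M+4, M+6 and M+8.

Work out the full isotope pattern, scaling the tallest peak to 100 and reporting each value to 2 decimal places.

Element Qh pattern (n=2): 0.469225 : 0.43155 : 0.099225
Chlorine pattern (n=2): 0.57395776 : 0.36728448 : 0.05875776
Convolve the two distributions (both contribute in 2-u steps):
  M: 0.469225×0.57395776 = 0.269315
  M+2: 0.469225×0.36728448 + 0.43155×0.57395776 = 0.420031
  M+4: 0.469225×0.05875776 + 0.43155×0.36728448 + 0.099225×0.57395776 = 0.243023
  M+6: 0.43155×0.05875776 + 0.099225×0.36728448 = 0.061801
  M+8: 0.099225×0.05875776 = 0.005830
Scale to base peak (0.420031) = 100: 64.12 : 100.00 : 57.86 : 14.71 : 1.39

64.12 : 100.00 : 57.86 : 14.71 : 1.39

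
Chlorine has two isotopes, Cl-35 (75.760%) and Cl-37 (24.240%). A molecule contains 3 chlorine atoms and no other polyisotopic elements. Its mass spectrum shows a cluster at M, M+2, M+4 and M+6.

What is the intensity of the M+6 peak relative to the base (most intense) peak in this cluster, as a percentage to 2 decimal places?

Term probabilities: M 0.4348, M+2 0.4174, M+4 0.1335, M+6 0.0142. Base peak = M.
P(M) = C(3,0) × 0.75760^3 × 0.24240^0 = 1 × 0.4348304 × 1.0000 = 0.434830 (base)
P(M+6) = C(3,3) × 0.75760^0 × 0.24240^3 = 1 × 1.0000 × 0.01424288 = 0.014243
Relative intensity = 0.014243 / 0.434830 × 100 = 3.28

3.28%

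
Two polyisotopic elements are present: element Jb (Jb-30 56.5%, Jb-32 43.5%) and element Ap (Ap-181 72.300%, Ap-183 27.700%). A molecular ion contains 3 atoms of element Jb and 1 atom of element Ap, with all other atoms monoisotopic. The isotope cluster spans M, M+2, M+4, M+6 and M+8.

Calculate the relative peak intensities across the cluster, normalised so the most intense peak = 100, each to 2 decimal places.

Element Jb pattern (n=3): 0.18036212 : 0.41658862 : 0.32073638 : 0.08231288
Element Ap pattern (n=1): 0.7230 : 0.2770
Convolve the two distributions (both contribute in 2-u steps):
  M: 0.18036212×0.7230 = 0.130402
  M+2: 0.18036212×0.2770 + 0.41658862×0.7230 = 0.351154
  M+4: 0.41658862×0.2770 + 0.32073638×0.7230 = 0.347287
  M+6: 0.32073638×0.2770 + 0.08231288×0.7230 = 0.148356
  M+8: 0.08231288×0.2770 = 0.022801
Scale to base peak (0.351154) = 100: 37.14 : 100.00 : 98.90 : 42.25 : 6.49

37.14 : 100.00 : 98.90 : 42.25 : 6.49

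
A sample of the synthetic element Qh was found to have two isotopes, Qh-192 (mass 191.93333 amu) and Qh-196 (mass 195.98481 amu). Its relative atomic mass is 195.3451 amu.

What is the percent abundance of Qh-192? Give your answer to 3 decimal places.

With x = fraction of Qh-192 (so Qh-196 is 1 − x):
191.93333·x + 195.98481·(1 − x) = 195.3451
(191.93333 − 195.98481)·x = 195.3451 − 195.98481
x = -0.63971 / -4.05148 = 0.15790 → 15.790% Qh-192, 84.210% Qh-196.

15.790%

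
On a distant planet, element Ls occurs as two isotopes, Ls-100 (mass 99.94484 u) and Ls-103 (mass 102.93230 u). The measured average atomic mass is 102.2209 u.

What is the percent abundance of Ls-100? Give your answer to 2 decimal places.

23.81%

With x = fraction of Ls-100 (so Ls-103 is 1 − x):
99.94484·x + 102.93230·(1 − x) = 102.2209
(99.94484 − 102.93230)·x = 102.2209 − 102.93230
x = -0.71140 / -2.98746 = 0.23813 → 23.81% Ls-100, 76.19% Ls-103.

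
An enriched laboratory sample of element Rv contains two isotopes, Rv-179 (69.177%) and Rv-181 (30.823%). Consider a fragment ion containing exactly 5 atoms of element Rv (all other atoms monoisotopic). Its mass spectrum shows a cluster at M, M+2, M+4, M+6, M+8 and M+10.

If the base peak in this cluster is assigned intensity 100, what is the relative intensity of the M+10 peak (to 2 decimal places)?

(0.69177 + 0.30823)^5 gives M 0.1584, M+2 0.3529, M+4 0.3145, M+6 0.1401, M+8 0.0312, M+10 0.0028; the largest is M+2.
P(M+2) = C(5,1) × 0.69177^4 × 0.30823^1 = 5 × 0.22900602 × 0.30823 = 0.352933 (base)
P(M+10) = C(5,5) × 0.69177^0 × 0.30823^5 = 1 × 1.0000 × 0.00278211 = 0.002782
Relative intensity = 0.002782 / 0.352933 × 100 = 0.79

0.79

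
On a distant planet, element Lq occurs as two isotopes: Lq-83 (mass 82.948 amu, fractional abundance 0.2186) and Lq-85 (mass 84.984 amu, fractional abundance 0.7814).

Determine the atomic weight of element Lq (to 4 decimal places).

84.5389 amu

The abundance-weighted mean is 0.2186 × 82.948 + 0.7814 × 84.984
= 18.13243 + 66.40650 = 84.53893 amu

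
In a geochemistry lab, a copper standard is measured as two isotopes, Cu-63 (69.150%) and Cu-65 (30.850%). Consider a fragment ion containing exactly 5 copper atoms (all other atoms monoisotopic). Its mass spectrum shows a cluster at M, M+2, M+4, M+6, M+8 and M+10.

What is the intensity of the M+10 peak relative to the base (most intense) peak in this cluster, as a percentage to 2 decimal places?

Binomial terms of (0.69150 + 0.30850)^5: M 0.1581, M+2 0.3527, M+4 0.3147, M+6 0.1404, M+8 0.0313, M+10 0.0028 → M+2 is the base peak.
P(M+2) = C(5,1) × 0.69150^4 × 0.30850^1 = 5 × 0.2286487 × 0.3085 = 0.352691 (base)
P(M+10) = C(5,5) × 0.69150^0 × 0.30850^5 = 1 × 1.0000 × 0.00279432 = 0.002794
Relative intensity = 0.002794 / 0.352691 × 100 = 0.79

0.79%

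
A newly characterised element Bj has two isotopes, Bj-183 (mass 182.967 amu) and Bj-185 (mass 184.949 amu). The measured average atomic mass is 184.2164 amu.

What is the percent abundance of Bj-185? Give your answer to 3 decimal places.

63.037%

Let x be the fractional abundance of Bj-183; then Bj-185 has abundance 1 − x.
182.967·x + 184.949·(1 − x) = 184.2164
(182.967 − 184.949)·x = 184.2164 − 184.949
x = -0.7326 / -1.982 = 0.36963 → 36.963% Bj-183, 63.037% Bj-185.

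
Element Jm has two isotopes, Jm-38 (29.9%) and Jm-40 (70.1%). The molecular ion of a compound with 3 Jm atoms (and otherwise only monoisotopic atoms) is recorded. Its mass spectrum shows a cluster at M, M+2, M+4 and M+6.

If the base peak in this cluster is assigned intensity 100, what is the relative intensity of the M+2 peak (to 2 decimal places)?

42.65

(0.299 + 0.701)^3 gives M 0.0267, M+2 0.1880, M+4 0.4408, M+6 0.3445; the largest is M+4.
P(M+4) = C(3,2) × 0.299^1 × 0.701^2 = 3 × 0.2990 × 0.491401 = 0.440787 (base)
P(M+2) = C(3,1) × 0.299^2 × 0.701^1 = 3 × 0.089401 × 0.7010 = 0.188010
Relative intensity = 0.188010 / 0.440787 × 100 = 42.65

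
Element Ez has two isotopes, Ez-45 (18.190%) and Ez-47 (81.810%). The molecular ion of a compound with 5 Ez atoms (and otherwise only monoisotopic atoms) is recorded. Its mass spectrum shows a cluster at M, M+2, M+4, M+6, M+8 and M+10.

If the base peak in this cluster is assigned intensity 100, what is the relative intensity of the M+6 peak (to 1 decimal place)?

Term probabilities: M 0.0002, M+2 0.0045, M+4 0.0403, M+6 0.1812, M+8 0.4074, M+10 0.3665. Base peak = M+8.
P(M+8) = C(5,4) × 0.18190^1 × 0.81810^4 = 5 × 0.1819 × 0.4479459 = 0.407407 (base)
P(M+6) = C(5,3) × 0.18190^2 × 0.81810^3 = 10 × 0.03308761 × 0.54754419 = 0.181169
Relative intensity = 0.181169 / 0.407407 × 100 = 44.5

44.5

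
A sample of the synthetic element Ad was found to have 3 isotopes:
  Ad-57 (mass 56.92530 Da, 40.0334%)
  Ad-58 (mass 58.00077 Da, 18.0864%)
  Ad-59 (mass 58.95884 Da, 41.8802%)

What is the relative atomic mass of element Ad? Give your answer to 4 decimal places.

Ar = Σ fᵢ·mᵢ = 0.400334 × 56.92530 + 0.180864 × 58.00077 + 0.418802 × 58.95884
= 22.789133 + 10.490251 + 24.692080 = 57.971464 Da

57.9715 Da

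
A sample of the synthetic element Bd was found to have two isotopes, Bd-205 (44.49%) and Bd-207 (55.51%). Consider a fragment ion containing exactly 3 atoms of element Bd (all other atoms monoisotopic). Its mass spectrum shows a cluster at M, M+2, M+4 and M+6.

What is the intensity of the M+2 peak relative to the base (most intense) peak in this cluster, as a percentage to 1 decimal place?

80.1%

Binomial terms of (0.4449 + 0.5551)^3: M 0.0881, M+2 0.3296, M+4 0.4113, M+6 0.1710 → M+4 is the base peak.
P(M+4) = C(3,2) × 0.4449^1 × 0.5551^2 = 3 × 0.4449 × 0.30813601 = 0.411269 (base)
P(M+2) = C(3,1) × 0.4449^2 × 0.5551^1 = 3 × 0.19793601 × 0.5551 = 0.329623
Relative intensity = 0.329623 / 0.411269 × 100 = 80.1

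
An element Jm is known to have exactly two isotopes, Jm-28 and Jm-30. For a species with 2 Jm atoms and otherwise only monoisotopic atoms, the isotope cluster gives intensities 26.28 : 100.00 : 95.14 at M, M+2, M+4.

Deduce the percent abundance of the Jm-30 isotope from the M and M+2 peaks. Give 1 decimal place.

65.5%

Let p = fractional abundance of Jm-28. I(M+2)/I(M) = [C(2,1)·p^1·(1−p)] / p^2 = 2·(1−p)/p = 100.00/26.28 = 3.8052
(1−p)/p = 3.8052/2 = 1.9026  ⇒  p = 1/(1 + 1.9026) = 0.3445
Jm-28: 34.5%, Jm-30: 65.5%.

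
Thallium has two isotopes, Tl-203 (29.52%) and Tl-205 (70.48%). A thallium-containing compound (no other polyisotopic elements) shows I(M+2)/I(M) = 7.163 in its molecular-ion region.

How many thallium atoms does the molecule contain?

With n Tl atoms, P(M+2)/P(M) = C(n,1)·p^(n−1)q / p^n = n·q/p = n · 0.7048/0.2952.
n = 7.163 × 0.2952/0.7048 = 3.00 ≈ 3

3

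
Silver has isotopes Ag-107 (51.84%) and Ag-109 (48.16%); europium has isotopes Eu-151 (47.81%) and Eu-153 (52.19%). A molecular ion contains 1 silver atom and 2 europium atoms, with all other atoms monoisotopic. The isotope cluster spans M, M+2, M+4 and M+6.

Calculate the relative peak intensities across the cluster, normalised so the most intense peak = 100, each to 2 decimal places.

Silver pattern (n=1): 0.5184 : 0.4816
Europium pattern (n=2): 0.22857961 : 0.49904078 : 0.27237961
Convolve the two distributions (both contribute in 2-u steps):
  M: 0.5184×0.22857961 = 0.118496
  M+2: 0.5184×0.49904078 + 0.4816×0.22857961 = 0.368787
  M+4: 0.5184×0.27237961 + 0.4816×0.49904078 = 0.381540
  M+6: 0.4816×0.27237961 = 0.131178
Scale to base peak (0.381540) = 100: 31.06 : 96.66 : 100.00 : 34.38

31.06 : 96.66 : 100.00 : 34.38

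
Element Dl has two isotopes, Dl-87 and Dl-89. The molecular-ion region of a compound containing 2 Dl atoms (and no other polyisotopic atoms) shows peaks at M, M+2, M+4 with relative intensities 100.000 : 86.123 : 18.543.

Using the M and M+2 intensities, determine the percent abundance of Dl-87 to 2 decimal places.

69.90%

Let p = fractional abundance of Dl-87. I(M+2)/I(M) = [C(2,1)·p^1·(1−p)] / p^2 = 2·(1−p)/p = 86.123/100.000 = 0.8612
(1−p)/p = 0.8612/2 = 0.4306  ⇒  p = 1/(1 + 0.4306) = 0.6990
Dl-87: 69.90%, Dl-89: 30.10%.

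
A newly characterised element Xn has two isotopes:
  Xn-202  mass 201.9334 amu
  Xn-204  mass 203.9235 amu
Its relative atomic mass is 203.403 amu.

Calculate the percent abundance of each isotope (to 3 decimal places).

Xn-202: 26.154%, Xn-204: 73.846%

With x = fraction of Xn-202 (so Xn-204 is 1 − x):
201.9334·x + 203.9235·(1 − x) = 203.403
(201.9334 − 203.9235)·x = 203.403 − 203.9235
x = -0.5205 / -1.9901 = 0.26154 → 26.154% Xn-202, 73.846% Xn-204.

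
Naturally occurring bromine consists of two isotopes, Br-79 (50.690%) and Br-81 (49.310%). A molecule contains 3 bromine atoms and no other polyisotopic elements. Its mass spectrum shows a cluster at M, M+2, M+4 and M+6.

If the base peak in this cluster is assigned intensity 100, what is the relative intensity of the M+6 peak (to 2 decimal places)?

Term probabilities: M 0.1302, M+2 0.3801, M+4 0.3698, M+6 0.1199. Base peak = M+2.
P(M+2) = C(3,1) × 0.50690^2 × 0.49310^1 = 3 × 0.25694761 × 0.4931 = 0.380103 (base)
P(M+6) = C(3,3) × 0.50690^0 × 0.49310^3 = 1 × 1.0000 × 0.11989609 = 0.119896
Relative intensity = 0.119896 / 0.380103 × 100 = 31.54

31.54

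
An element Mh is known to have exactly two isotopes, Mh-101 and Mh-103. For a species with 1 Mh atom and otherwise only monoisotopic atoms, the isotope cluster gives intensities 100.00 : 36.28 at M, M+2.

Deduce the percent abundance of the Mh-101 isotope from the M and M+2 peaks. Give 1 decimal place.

73.4%

Write p for the Mh-101 fraction. I(M+2)/I(M) = [C(1,1)·p^0·(1−p)] / p^1 = 1·(1−p)/p = 36.28/100.00 = 0.3628
(1−p)/p = 0.3628/1 = 0.3628  ⇒  p = 1/(1 + 0.3628) = 0.7338
Mh-101: 73.4%, Mh-103: 26.6%.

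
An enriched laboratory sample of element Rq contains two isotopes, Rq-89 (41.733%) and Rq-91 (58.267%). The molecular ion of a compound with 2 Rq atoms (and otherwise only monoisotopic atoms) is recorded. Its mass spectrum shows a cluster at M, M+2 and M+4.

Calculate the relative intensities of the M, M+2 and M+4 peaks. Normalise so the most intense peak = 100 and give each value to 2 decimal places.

Expanding (0.41733 + 0.58267)^2:
P(M) = 0.41733^2 = 0.174164
P(M+2) = 2 × 0.41733^1 × 0.58267^1 = 0.486331
P(M+4) = 0.58267^2 = 0.339504
The M+2 peak is largest (0.486331); scaling to 100 gives 35.81 : 100.00 : 69.81.

35.81 : 100.00 : 69.81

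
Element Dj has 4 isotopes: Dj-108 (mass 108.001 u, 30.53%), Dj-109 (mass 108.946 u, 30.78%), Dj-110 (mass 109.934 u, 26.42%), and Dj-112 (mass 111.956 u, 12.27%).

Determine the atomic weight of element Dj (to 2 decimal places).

Average mass = Σ (abundance × isotope mass) = 0.3053 × 108.001 + 0.3078 × 108.946 + 0.2642 × 109.934 + 0.1227 × 111.956
= 32.9727 + 33.5336 + 29.0446 + 13.7370 = 109.2879 u

109.29 u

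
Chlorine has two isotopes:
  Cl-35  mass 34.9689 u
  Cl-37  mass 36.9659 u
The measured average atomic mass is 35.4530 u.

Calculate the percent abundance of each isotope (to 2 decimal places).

Writing the weighted mean with unknown fraction x of Cl-35:
34.9689·x + 36.9659·(1 − x) = 35.4530
(34.9689 − 36.9659)·x = 35.4530 − 36.9659
x = -1.5129 / -1.9970 = 0.75759 → 75.76% Cl-35, 24.24% Cl-37.

Cl-35: 75.76%, Cl-37: 24.24%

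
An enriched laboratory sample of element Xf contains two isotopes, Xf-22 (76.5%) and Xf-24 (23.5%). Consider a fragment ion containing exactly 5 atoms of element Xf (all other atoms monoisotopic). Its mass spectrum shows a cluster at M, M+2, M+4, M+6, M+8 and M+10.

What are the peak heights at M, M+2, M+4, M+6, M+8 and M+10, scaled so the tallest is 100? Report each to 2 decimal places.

The 5 Xf atoms are independent, so intensities follow the terms of (0.765 + 0.235)^5.
P(M) = 0.765^5 = 0.262004
P(M+2) = 5 × 0.765^4 × 0.235^1 = 0.402424
P(M+4) = 10 × 0.765^3 × 0.235^2 = 0.247241
P(M+6) = 10 × 0.765^2 × 0.235^3 = 0.075950
P(M+8) = 5 × 0.765^1 × 0.235^4 = 0.011665
P(M+10) = 0.235^5 = 0.000717
The M+2 peak is largest (0.402424); scaling to 100 gives 65.11 : 100.00 : 61.44 : 18.87 : 2.90 : 0.18.

65.11 : 100.00 : 61.44 : 18.87 : 2.90 : 0.18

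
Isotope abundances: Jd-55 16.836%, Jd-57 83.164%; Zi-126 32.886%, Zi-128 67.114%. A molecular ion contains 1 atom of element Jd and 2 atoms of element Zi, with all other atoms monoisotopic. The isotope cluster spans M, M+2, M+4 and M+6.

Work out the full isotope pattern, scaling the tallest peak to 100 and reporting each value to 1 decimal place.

4.1 : 37.1 : 100.0 : 84.6

Element Jd pattern (n=1): 0.16836 : 0.83164
Element Zi pattern (n=2): 0.1081489 : 0.4414222 : 0.4504289
Convolve the two distributions (both contribute in 2-u steps):
  M: 0.16836×0.1081489 = 0.018208
  M+2: 0.16836×0.4414222 + 0.83164×0.1081489 = 0.164259
  M+4: 0.16836×0.4504289 + 0.83164×0.4414222 = 0.442939
  M+6: 0.83164×0.4504289 = 0.374595
Scale to base peak (0.442939) = 100: 4.1 : 37.1 : 100.0 : 84.6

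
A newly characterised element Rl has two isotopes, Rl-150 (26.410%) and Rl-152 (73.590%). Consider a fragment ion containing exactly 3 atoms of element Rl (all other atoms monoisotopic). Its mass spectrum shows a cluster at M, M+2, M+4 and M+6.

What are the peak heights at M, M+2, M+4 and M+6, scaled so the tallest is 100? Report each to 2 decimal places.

Expanding (0.26410 + 0.73590)^3:
P(M) = 0.26410^3 = 0.018421
P(M+2) = 3 × 0.26410^2 × 0.73590^1 = 0.153984
P(M+4) = 3 × 0.26410^1 × 0.73590^2 = 0.429069
P(M+6) = 0.73590^3 = 0.398526
The M+4 peak is largest (0.429069); scaling to 100 gives 4.29 : 35.89 : 100.00 : 92.88.

4.29 : 35.89 : 100.00 : 92.88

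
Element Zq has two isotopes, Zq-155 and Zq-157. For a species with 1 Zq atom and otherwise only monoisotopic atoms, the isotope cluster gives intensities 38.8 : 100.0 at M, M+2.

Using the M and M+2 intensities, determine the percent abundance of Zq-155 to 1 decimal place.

Write p for the Zq-155 fraction. I(M+2)/I(M) = [C(1,1)·p^0·(1−p)] / p^1 = 1·(1−p)/p = 100.0/38.8 = 2.5773
(1−p)/p = 2.5773/1 = 2.5773  ⇒  p = 1/(1 + 2.5773) = 0.2795
Zq-155: 28.0%, Zq-157: 72.0%.

28.0%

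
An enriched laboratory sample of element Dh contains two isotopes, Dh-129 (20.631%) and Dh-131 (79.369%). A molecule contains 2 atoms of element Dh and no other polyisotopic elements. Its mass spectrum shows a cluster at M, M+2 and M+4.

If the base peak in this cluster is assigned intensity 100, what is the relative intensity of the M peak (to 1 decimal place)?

6.8

Binomial terms of (0.20631 + 0.79369)^2: M 0.0426, M+2 0.3275, M+4 0.6299 → M+4 is the base peak.
P(M+4) = C(2,2) × 0.20631^0 × 0.79369^2 = 1 × 1.0000 × 0.62994382 = 0.629944 (base)
P(M) = C(2,0) × 0.20631^2 × 0.79369^0 = 1 × 0.04256382 × 1.0000 = 0.042564
Relative intensity = 0.042564 / 0.629944 × 100 = 6.8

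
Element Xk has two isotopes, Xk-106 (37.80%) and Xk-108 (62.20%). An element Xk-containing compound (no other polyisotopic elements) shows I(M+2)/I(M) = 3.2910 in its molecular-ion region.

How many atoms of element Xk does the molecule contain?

2

For n independent Xk atoms, I(M+2)/I(M) = n · (abundance Xk-108) / (abundance Xk-106) = n · 0.6220/0.3780.
n = 3.2910 × 0.3780/0.6220 = 2.00 ≈ 2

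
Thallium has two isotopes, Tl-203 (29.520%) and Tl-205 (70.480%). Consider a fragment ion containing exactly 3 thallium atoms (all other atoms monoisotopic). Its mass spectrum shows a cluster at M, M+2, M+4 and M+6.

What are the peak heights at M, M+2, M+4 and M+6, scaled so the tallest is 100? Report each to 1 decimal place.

5.8 : 41.9 : 100.0 : 79.6

Expanding (0.29520 + 0.70480)^3:
P(M) = 0.29520^3 = 0.025725
P(M+2) = 3 × 0.29520^2 × 0.70480^1 = 0.184255
P(M+4) = 3 × 0.29520^1 × 0.70480^2 = 0.439916
P(M+6) = 0.70480^3 = 0.350104
The M+4 peak is largest (0.439916); scaling to 100 gives 5.8 : 41.9 : 100.0 : 79.6.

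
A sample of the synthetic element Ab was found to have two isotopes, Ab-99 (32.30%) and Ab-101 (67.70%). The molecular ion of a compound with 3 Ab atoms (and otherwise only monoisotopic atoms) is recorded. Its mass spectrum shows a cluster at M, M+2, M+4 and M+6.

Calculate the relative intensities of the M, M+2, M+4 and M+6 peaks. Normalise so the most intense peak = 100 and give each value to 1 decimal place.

Expanding (0.3230 + 0.6770)^3:
P(M) = 0.3230^3 = 0.033698
P(M+2) = 3 × 0.3230^2 × 0.6770^1 = 0.211892
P(M+4) = 3 × 0.3230^1 × 0.6770^2 = 0.444121
P(M+6) = 0.6770^3 = 0.310289
The M+4 peak is largest (0.444121); scaling to 100 gives 7.6 : 47.7 : 100.0 : 69.9.

7.6 : 47.7 : 100.0 : 69.9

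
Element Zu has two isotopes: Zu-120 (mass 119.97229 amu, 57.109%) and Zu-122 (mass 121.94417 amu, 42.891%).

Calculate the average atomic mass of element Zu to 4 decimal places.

120.8180 amu

Ar = Σ fᵢ·mᵢ = 0.57109 × 119.97229 + 0.42891 × 121.94417
= 68.514975 + 52.303074 = 120.818049 amu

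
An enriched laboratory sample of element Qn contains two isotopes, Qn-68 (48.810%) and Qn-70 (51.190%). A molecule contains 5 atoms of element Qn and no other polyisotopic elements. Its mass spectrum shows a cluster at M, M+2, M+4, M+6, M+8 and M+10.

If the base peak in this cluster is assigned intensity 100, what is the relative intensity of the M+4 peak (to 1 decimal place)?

(0.48810 + 0.51190)^5 gives M 0.0277, M+2 0.1453, M+4 0.3047, M+6 0.3196, M+8 0.1676, M+10 0.0352; the largest is M+6.
P(M+6) = C(5,3) × 0.48810^2 × 0.51190^3 = 10 × 0.23824161 × 0.1341391 = 0.319575 (base)
P(M+4) = C(5,2) × 0.48810^3 × 0.51190^2 = 10 × 0.11628573 × 0.26204161 = 0.304717
Relative intensity = 0.304717 / 0.319575 × 100 = 95.4

95.4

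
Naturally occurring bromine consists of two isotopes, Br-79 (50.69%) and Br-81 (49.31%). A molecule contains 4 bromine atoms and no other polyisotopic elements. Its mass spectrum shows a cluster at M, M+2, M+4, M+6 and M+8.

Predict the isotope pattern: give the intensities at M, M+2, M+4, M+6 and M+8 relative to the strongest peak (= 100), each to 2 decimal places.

17.61 : 68.53 : 100.00 : 64.85 : 15.77

The 4 Br atoms are independent, so intensities follow the terms of (0.5069 + 0.4931)^4.
P(M) = 0.5069^4 = 0.066022
P(M+2) = 4 × 0.5069^3 × 0.4931^1 = 0.256899
P(M+4) = 6 × 0.5069^2 × 0.4931^2 = 0.374857
P(M+6) = 4 × 0.5069^1 × 0.4931^3 = 0.243101
P(M+8) = 0.4931^4 = 0.059121
The M+4 peak is largest (0.374857); scaling to 100 gives 17.61 : 68.53 : 100.00 : 64.85 : 15.77.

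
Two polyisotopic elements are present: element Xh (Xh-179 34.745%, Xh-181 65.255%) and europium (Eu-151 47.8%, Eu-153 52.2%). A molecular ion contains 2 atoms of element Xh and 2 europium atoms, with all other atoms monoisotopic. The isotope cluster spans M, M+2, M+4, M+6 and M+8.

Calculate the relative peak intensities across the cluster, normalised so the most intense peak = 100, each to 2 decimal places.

Element Xh pattern (n=2): 0.1207215 : 0.45345699 : 0.4258215
Europium pattern (n=2): 0.228484 : 0.499032 : 0.272484
Convolve the two distributions (both contribute in 2-u steps):
  M: 0.1207215×0.228484 = 0.027583
  M+2: 0.1207215×0.499032 + 0.45345699×0.228484 = 0.163852
  M+4: 0.1207215×0.272484 + 0.45345699×0.499032 + 0.4258215×0.228484 = 0.356478
  M+6: 0.45345699×0.272484 + 0.4258215×0.499032 = 0.336058
  M+8: 0.4258215×0.272484 = 0.116030
Scale to base peak (0.356478) = 100: 7.74 : 45.96 : 100.00 : 94.27 : 32.55

7.74 : 45.96 : 100.00 : 94.27 : 32.55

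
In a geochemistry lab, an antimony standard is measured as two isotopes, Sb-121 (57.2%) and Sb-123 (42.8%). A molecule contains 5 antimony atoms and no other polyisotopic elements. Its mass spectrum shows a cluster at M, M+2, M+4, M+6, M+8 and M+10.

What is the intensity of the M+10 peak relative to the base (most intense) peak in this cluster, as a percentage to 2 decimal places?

(0.572 + 0.428)^5 gives M 0.0612, M+2 0.2291, M+4 0.3428, M+6 0.2565, M+8 0.0960, M+10 0.0144; the largest is M+4.
P(M+4) = C(5,2) × 0.572^3 × 0.428^2 = 10 × 0.18714925 × 0.183184 = 0.342827 (base)
P(M+10) = C(5,5) × 0.572^0 × 0.428^5 = 1 × 1.0000 × 0.01436213 = 0.014362
Relative intensity = 0.014362 / 0.342827 × 100 = 4.19

4.19%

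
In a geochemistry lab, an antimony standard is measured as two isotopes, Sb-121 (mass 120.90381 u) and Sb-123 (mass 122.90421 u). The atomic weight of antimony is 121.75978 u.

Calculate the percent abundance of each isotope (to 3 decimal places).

With x = fraction of Sb-121 (so Sb-123 is 1 − x):
120.90381·x + 122.90421·(1 − x) = 121.75978
(120.90381 − 122.90421)·x = 121.75978 − 122.90421
x = -1.14443 / -2.00040 = 0.57210 → 57.210% Sb-121, 42.790% Sb-123.

Sb-121: 57.210%, Sb-123: 42.790%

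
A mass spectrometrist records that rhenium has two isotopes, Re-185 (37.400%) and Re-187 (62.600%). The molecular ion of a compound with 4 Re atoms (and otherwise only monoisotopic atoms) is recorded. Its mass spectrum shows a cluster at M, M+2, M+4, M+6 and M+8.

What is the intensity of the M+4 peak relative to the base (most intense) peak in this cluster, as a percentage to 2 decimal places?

89.62%

(0.37400 + 0.62600)^4 gives M 0.0196, M+2 0.1310, M+4 0.3289, M+6 0.3670, M+8 0.1536; the largest is M+6.
P(M+6) = C(4,3) × 0.37400^1 × 0.62600^3 = 4 × 0.3740 × 0.24531438 = 0.366990 (base)
P(M+4) = C(4,2) × 0.37400^2 × 0.62600^2 = 6 × 0.139876 × 0.391876 = 0.328884
Relative intensity = 0.328884 / 0.366990 × 100 = 89.62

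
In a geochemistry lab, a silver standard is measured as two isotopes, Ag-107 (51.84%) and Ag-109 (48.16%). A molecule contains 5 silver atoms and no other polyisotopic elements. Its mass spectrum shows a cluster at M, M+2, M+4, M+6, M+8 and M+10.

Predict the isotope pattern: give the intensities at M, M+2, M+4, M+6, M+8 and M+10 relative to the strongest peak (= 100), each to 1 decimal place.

The 5 Ag atoms are independent, so intensities follow the terms of (0.5184 + 0.4816)^5.
P(M) = 0.5184^5 = 0.037439
P(M+2) = 5 × 0.5184^4 × 0.4816^1 = 0.173907
P(M+4) = 10 × 0.5184^3 × 0.4816^2 = 0.323123
P(M+6) = 10 × 0.5184^2 × 0.4816^3 = 0.300185
P(M+8) = 5 × 0.5184^1 × 0.4816^4 = 0.139438
P(M+10) = 0.4816^5 = 0.025908
The M+4 peak is largest (0.323123); scaling to 100 gives 11.6 : 53.8 : 100.0 : 92.9 : 43.2 : 8.0.

11.6 : 53.8 : 100.0 : 92.9 : 43.2 : 8.0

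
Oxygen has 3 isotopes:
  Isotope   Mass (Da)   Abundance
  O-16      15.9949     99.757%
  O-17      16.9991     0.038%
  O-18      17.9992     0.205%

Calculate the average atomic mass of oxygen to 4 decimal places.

15.9994 Da

The abundance-weighted mean is 0.99757 × 15.9949 + 0.00038 × 16.9991 + 0.00205 × 17.9992
= 15.95603 + 0.00646 + 0.03690 = 15.99939 Da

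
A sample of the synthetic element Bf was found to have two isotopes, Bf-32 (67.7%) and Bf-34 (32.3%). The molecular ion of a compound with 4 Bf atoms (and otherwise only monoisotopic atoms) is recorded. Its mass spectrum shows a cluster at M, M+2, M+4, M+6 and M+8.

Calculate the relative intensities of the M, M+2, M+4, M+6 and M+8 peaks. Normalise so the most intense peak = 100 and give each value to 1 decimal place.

52.4 : 100.0 : 71.6 : 22.8 : 2.7

Expanding (0.677 + 0.323)^4:
P(M) = 0.677^4 = 0.210065
P(M+2) = 4 × 0.677^3 × 0.323^1 = 0.400893
P(M+4) = 6 × 0.677^2 × 0.323^2 = 0.286902
P(M+6) = 4 × 0.677^1 × 0.323^3 = 0.091255
P(M+8) = 0.323^4 = 0.010885
The M+2 peak is largest (0.400893); scaling to 100 gives 52.4 : 100.0 : 71.6 : 22.8 : 2.7.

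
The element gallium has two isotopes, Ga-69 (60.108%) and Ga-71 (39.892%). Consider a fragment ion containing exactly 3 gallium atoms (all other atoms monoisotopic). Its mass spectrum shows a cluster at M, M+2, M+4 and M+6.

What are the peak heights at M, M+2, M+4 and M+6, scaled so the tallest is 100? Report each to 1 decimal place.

50.2 : 100.0 : 66.4 : 14.7

Each Ga atom is independently Ga-69 (p = 0.60108) or Ga-71 (q = 0.39892); the cluster is the binomial expansion (p + q)^3.
P(M) = 0.60108^3 = 0.217169
P(M+2) = 3 × 0.60108^2 × 0.39892^1 = 0.432386
P(M+4) = 3 × 0.60108^1 × 0.39892^2 = 0.286963
P(M+6) = 0.39892^3 = 0.063483
The M+2 peak is largest (0.432386); scaling to 100 gives 50.2 : 100.0 : 66.4 : 14.7.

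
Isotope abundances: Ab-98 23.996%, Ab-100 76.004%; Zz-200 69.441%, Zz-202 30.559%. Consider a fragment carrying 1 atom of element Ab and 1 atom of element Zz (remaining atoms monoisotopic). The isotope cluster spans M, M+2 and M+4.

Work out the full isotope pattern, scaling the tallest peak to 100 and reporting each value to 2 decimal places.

Element Ab pattern (n=1): 0.23996 : 0.76004
Element Zz pattern (n=1): 0.69441 : 0.30559
Convolve the two distributions (both contribute in 2-u steps):
  M: 0.23996×0.69441 = 0.166631
  M+2: 0.23996×0.30559 + 0.76004×0.69441 = 0.601109
  M+4: 0.76004×0.30559 = 0.232261
Scale to base peak (0.601109) = 100: 27.72 : 100.00 : 38.64

27.72 : 100.00 : 38.64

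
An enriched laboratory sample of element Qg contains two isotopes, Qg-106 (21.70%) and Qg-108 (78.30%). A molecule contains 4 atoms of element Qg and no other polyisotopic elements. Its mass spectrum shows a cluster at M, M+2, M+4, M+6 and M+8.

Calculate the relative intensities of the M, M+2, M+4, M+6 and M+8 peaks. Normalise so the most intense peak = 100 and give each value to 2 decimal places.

0.53 : 7.68 : 41.57 : 100.00 : 90.21

Each Qg atom is independently Qg-106 (p = 0.2170) or Qg-108 (q = 0.7830); the cluster is the binomial expansion (p + q)^4.
P(M) = 0.2170^4 = 0.002217
P(M+2) = 4 × 0.2170^3 × 0.7830^1 = 0.032004
P(M+4) = 6 × 0.2170^2 × 0.7830^2 = 0.173218
P(M+6) = 4 × 0.2170^1 × 0.7830^3 = 0.416682
P(M+8) = 0.7830^4 = 0.375878
The M+6 peak is largest (0.416682); scaling to 100 gives 0.53 : 7.68 : 41.57 : 100.00 : 90.21.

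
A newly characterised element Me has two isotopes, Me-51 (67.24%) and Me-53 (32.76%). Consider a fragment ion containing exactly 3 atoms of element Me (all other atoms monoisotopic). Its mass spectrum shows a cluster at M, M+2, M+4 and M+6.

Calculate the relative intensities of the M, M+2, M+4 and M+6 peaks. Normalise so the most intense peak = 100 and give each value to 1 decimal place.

The 3 Me atoms are independent, so intensities follow the terms of (0.6724 + 0.3276)^3.
P(M) = 0.6724^3 = 0.304007
P(M+2) = 3 × 0.6724^2 × 0.3276^1 = 0.444345
P(M+4) = 3 × 0.6724^1 × 0.3276^2 = 0.216489
P(M+6) = 0.3276^3 = 0.035159
The M+2 peak is largest (0.444345); scaling to 100 gives 68.4 : 100.0 : 48.7 : 7.9.

68.4 : 100.0 : 48.7 : 7.9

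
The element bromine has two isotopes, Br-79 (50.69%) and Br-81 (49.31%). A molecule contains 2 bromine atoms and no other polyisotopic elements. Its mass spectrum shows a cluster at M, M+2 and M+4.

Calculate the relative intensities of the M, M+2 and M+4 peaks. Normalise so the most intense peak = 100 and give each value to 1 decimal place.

Expanding (0.5069 + 0.4931)^2:
P(M) = 0.5069^2 = 0.256948
P(M+2) = 2 × 0.5069^1 × 0.4931^1 = 0.499905
P(M+4) = 0.4931^2 = 0.243148
The M+2 peak is largest (0.499905); scaling to 100 gives 51.4 : 100.0 : 48.6.

51.4 : 100.0 : 48.6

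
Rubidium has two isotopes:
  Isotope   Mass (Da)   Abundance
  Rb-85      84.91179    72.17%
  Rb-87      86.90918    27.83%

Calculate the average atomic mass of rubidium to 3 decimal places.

The abundance-weighted mean is 0.7217 × 84.91179 + 0.2783 × 86.90918
= 61.280839 + 24.186825 = 85.467664 Da

85.468 Da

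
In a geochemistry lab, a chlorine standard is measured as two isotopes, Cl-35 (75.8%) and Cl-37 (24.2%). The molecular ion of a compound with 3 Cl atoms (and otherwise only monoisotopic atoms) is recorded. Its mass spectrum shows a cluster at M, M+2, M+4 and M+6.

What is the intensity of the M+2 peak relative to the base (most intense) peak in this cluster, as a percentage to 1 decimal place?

Binomial terms of (0.758 + 0.242)^3: M 0.4355, M+2 0.4171, M+4 0.1332, M+6 0.0142 → M is the base peak.
P(M) = C(3,0) × 0.758^3 × 0.242^0 = 1 × 0.43551951 × 1.0000 = 0.435520 (base)
P(M+2) = C(3,1) × 0.758^2 × 0.242^1 = 3 × 0.574564 × 0.2420 = 0.417133
Relative intensity = 0.417133 / 0.435520 × 100 = 95.8

95.8%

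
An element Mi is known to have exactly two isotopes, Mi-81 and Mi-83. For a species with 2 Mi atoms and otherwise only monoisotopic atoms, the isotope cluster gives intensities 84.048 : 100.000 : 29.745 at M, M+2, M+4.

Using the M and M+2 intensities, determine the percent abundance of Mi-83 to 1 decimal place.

37.3%

Let p = fractional abundance of Mi-81. I(M+2)/I(M) = [C(2,1)·p^1·(1−p)] / p^2 = 2·(1−p)/p = 100.000/84.048 = 1.1898
(1−p)/p = 1.1898/2 = 0.5949  ⇒  p = 1/(1 + 0.5949) = 0.6270
Mi-81: 62.7%, Mi-83: 37.3%.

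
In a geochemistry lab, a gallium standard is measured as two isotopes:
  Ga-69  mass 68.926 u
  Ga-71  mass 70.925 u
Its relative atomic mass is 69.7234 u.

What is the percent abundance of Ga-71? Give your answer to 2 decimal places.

39.89%

With x = fraction of Ga-69 (so Ga-71 is 1 − x):
68.926·x + 70.925·(1 − x) = 69.7234
(68.926 − 70.925)·x = 69.7234 − 70.925
x = -1.2016 / -1.999 = 0.60110 → 60.11% Ga-69, 39.89% Ga-71.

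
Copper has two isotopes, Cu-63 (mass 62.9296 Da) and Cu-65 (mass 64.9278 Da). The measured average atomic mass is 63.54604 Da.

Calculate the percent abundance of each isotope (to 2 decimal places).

With x = fraction of Cu-63 (so Cu-65 is 1 − x):
62.9296·x + 64.9278·(1 − x) = 63.54604
(62.9296 − 64.9278)·x = 63.54604 − 64.9278
x = -1.38176 / -1.9982 = 0.69150 → 69.15% Cu-63, 30.85% Cu-65.

Cu-63: 69.15%, Cu-65: 30.85%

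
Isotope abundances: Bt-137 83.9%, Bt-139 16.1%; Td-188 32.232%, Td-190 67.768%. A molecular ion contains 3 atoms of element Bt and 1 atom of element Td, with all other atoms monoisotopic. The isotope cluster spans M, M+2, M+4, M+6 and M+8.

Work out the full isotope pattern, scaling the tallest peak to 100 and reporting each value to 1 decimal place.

Element Bt pattern (n=3): 0.59058972 : 0.33999384 : 0.06524316 : 0.00417328
Element Td pattern (n=1): 0.32232 : 0.67768
Convolve the two distributions (both contribute in 2-u steps):
  M: 0.59058972×0.32232 = 0.190359
  M+2: 0.59058972×0.67768 + 0.33999384×0.32232 = 0.509818
  M+4: 0.33999384×0.67768 + 0.06524316×0.32232 = 0.251436
  M+6: 0.06524316×0.67768 + 0.00417328×0.32232 = 0.045559
  M+8: 0.00417328×0.67768 = 0.002828
Scale to base peak (0.509818) = 100: 37.3 : 100.0 : 49.3 : 8.9 : 0.6

37.3 : 100.0 : 49.3 : 8.9 : 0.6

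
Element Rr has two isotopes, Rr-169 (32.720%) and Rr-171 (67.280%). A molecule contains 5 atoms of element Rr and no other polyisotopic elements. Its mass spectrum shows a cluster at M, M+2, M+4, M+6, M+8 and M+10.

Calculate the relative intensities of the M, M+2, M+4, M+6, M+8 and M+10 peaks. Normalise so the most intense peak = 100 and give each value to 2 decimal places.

The 5 Rr atoms are independent, so intensities follow the terms of (0.32720 + 0.67280)^5.
P(M) = 0.32720^5 = 0.003750
P(M+2) = 5 × 0.32720^4 × 0.67280^1 = 0.038558
P(M+4) = 10 × 0.32720^3 × 0.67280^2 = 0.158567
P(M+6) = 10 × 0.32720^2 × 0.67280^3 = 0.326050
P(M+8) = 5 × 0.32720^1 × 0.67280^4 = 0.335218
P(M+10) = 0.67280^5 = 0.137857
The M+8 peak is largest (0.335218); scaling to 100 gives 1.12 : 11.50 : 47.30 : 97.27 : 100.00 : 41.12.

1.12 : 11.50 : 47.30 : 97.27 : 100.00 : 41.12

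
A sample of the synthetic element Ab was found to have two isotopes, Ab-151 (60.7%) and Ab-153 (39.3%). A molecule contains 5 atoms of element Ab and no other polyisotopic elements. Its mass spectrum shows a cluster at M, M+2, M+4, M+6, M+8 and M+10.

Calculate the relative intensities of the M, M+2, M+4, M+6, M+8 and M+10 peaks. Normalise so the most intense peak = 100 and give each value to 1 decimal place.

23.9 : 77.2 : 100.0 : 64.7 : 21.0 : 2.7

The 5 Ab atoms are independent, so intensities follow the terms of (0.607 + 0.393)^5.
P(M) = 0.607^5 = 0.082403
P(M+2) = 5 × 0.607^4 × 0.393^1 = 0.266758
P(M+4) = 10 × 0.607^3 × 0.393^2 = 0.345423
P(M+6) = 10 × 0.607^2 × 0.393^3 = 0.223643
P(M+8) = 5 × 0.607^1 × 0.393^4 = 0.072398
P(M+10) = 0.393^5 = 0.009375
The M+4 peak is largest (0.345423); scaling to 100 gives 23.9 : 77.2 : 100.0 : 64.7 : 21.0 : 2.7.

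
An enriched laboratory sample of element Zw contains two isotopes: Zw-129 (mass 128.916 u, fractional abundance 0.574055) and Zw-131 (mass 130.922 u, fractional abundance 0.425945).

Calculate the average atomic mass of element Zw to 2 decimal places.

Ar = Σ fᵢ·mᵢ = 0.574055 × 128.916 + 0.425945 × 130.922
= 74.0049 + 55.7656 = 129.7705 u

129.77 u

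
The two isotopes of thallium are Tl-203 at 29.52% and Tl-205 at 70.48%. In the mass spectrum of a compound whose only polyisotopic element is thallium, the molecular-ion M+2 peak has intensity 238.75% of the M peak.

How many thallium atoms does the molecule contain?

1

The M+2/M ratio from n Tl atoms is n · q/p = n · 0.7048/0.2952.
n = 2.3875 × 0.2952/0.7048 = 1.00 ≈ 1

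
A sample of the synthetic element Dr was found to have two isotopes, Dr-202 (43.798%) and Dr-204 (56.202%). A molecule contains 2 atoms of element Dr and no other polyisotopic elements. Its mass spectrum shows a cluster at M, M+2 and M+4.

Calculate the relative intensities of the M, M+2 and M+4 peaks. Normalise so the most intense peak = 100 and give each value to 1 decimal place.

The 2 Dr atoms are independent, so intensities follow the terms of (0.43798 + 0.56202)^2.
P(M) = 0.43798^2 = 0.191826
P(M+2) = 2 × 0.43798^1 × 0.56202^1 = 0.492307
P(M+4) = 0.56202^2 = 0.315866
The M+2 peak is largest (0.492307); scaling to 100 gives 39.0 : 100.0 : 64.2.

39.0 : 100.0 : 64.2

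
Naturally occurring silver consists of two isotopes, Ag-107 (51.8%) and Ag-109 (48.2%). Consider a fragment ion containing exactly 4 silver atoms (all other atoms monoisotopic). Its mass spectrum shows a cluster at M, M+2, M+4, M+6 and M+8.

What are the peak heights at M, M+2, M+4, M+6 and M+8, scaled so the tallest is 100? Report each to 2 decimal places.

19.25 : 71.65 : 100.00 : 62.03 : 14.43

The 4 Ag atoms are independent, so intensities follow the terms of (0.518 + 0.482)^4.
P(M) = 0.518^4 = 0.071998
P(M+2) = 4 × 0.518^3 × 0.482^1 = 0.267976
P(M+4) = 6 × 0.518^2 × 0.482^2 = 0.374029
P(M+6) = 4 × 0.518^1 × 0.482^3 = 0.232023
P(M+8) = 0.482^4 = 0.053974
The M+4 peak is largest (0.374029); scaling to 100 gives 19.25 : 71.65 : 100.00 : 62.03 : 14.43.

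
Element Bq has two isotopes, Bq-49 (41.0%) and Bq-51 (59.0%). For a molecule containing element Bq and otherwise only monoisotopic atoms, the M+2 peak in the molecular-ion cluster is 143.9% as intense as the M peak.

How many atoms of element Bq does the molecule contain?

The M+2/M ratio from n Bq atoms is n · q/p = n · 0.590/0.410.
n = 1.439 × 0.410/0.590 = 1.00 ≈ 1

1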